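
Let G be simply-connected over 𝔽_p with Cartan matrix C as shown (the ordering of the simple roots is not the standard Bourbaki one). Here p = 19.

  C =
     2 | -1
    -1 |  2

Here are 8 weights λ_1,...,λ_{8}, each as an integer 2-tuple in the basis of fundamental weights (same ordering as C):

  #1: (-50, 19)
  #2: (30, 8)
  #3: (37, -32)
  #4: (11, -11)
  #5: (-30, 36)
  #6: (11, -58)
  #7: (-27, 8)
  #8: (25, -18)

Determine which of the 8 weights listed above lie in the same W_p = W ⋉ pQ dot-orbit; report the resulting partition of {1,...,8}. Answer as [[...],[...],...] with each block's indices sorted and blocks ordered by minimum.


A_2 Cartan matrix, 2 simple roots permuted; ρ=(1,1).

Alcove-folded reps (p=19, 8 weights, presented ϖ-order):

  [1] (1, 10);  [2] (2, 10);  [3] (12, 0);  [4] (2, 10);  [5] (1, 10);  [6] (12, 0);  [7] (2, 10);  [8] (2, 10)

The 8 indices split into 3 linkage classes (same alcove rep ⇔ same W_19-dot-orbit):

[[1, 5], [2, 4, 7, 8], [3, 6]]


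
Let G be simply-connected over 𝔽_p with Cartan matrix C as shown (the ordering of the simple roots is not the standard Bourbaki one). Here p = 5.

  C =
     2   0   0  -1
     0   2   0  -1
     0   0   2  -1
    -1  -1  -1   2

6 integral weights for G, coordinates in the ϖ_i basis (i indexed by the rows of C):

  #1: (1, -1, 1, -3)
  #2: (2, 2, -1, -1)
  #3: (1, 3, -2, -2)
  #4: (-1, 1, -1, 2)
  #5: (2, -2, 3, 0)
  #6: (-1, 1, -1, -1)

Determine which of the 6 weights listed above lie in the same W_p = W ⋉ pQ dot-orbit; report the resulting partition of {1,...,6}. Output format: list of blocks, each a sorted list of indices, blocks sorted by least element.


Dynkin diagram of C (from the 6 off-diagonal −1 entries): D_4.

λ_j+ρ reflected into Ā_5 (⟨·,θ^∨⟩≤5); 4-tuples as given:

  [1] (0, 2, 0, 0) · [2] (2, 2, 1, 0) · [3] (0, 2, 1, 1) · [4] (0, 2, 0, 0) · [5] (0, 2, 1, 1) · [6] (0, 2, 0, 0)

Partition of {1..6} into 3 W_5-dot-orbits:

[[1, 4, 6], [2], [3, 5]]


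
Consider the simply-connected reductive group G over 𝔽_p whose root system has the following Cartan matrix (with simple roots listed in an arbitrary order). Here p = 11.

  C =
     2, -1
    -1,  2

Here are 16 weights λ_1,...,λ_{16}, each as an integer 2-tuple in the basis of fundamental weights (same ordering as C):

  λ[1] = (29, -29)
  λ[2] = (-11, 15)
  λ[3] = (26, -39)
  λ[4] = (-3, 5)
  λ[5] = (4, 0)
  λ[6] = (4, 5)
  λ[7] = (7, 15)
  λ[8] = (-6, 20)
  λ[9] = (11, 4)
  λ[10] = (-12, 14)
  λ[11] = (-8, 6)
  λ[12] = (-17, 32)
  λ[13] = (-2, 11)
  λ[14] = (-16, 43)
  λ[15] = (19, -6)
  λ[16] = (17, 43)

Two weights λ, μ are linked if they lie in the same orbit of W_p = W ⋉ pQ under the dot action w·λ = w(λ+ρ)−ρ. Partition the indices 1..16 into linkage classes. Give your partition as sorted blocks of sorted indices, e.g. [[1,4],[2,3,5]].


Root system A_2: the 2×2 matrix C matches after relabeling.

λ_j+ρ reflected into Ā_11 (⟨·,θ^∨⟩≤11); 2-tuples as given:

  λ_1 → (3, 2);  λ_2 → (5, 1);  λ_3 → (5, 6);  λ_4 → (2, 4);  λ_5 → (5, 1);  λ_6 → (5, 6);  λ_7 → (3, 2);  λ_8 → (5, 1);  λ_9 → (5, 1);  λ_10 → (7, 0);  λ_11 → (7, 0);  λ_12 → (5, 6);  λ_13 → (0, 10);  λ_14 → (7, 0);  λ_15 → (2, 4);  λ_16 → (7, 0)

Grouping the 16 weights by Ā_11-representative: 6 linkage classes.

[[1, 7], [2, 5, 8, 9], [3, 6, 12], [4, 15], [10, 11, 14, 16], [13]]


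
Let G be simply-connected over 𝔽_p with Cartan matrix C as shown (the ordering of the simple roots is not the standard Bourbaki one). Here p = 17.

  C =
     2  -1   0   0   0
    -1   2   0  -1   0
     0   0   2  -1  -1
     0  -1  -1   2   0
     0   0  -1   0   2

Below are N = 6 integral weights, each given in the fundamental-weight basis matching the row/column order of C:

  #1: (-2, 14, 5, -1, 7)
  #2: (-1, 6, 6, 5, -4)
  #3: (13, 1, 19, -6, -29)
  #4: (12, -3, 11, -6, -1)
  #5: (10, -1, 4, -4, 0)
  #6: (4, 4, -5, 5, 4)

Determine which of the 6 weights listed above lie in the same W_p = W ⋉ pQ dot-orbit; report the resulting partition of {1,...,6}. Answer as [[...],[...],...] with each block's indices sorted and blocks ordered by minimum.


C ↔ A_5 under row/col permutation; |W(A_5)| = 720.

Alcove-folded reps (p=17, 6 weights, presented ϖ-order):

    λ_1+ρ ↦ (8, 3, 2, 0, 1)
    λ_2+ρ ↦ (3, 4, 4, 6, 0)
    λ_3+ρ ↦ (8, 3, 2, 0, 1)
    λ_4+ρ ↦ (5, 5, 4, 2, 1)
    λ_5+ρ ↦ (8, 3, 2, 0, 1)
    λ_6+ρ ↦ (5, 5, 4, 2, 1)

The 6 indices split into 3 linkage classes (same alcove rep ⇔ same W_17-dot-orbit):

[[1, 3, 5], [2], [4, 6]]


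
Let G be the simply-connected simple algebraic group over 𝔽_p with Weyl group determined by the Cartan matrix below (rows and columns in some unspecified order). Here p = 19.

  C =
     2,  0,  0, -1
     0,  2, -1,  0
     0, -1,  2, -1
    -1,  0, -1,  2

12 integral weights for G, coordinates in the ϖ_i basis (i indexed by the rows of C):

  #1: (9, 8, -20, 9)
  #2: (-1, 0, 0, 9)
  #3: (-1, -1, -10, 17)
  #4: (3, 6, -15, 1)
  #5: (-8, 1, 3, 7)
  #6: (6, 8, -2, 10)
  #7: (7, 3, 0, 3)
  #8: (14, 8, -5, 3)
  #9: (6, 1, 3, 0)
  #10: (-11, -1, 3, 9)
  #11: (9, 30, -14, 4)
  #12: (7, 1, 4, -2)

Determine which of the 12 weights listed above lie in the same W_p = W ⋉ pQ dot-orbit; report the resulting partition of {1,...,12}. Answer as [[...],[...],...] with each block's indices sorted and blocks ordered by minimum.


A_4 Cartan matrix, 4 simple roots permuted; ρ=(1,1,1,1).

Alcove-folded reps (p=19, 12 weights, presented ϖ-order):

  [1] (0, 9, 0, 9)
  [2] (0, 1, 1, 10)
  [3] (0, 9, 0, 9)
  [4] (7, 2, 4, 1)
  [5] (7, 2, 4, 1)
  [6] (0, 1, 1, 10)
  [7] (8, 4, 1, 4)
  [8] (10, 0, 4, 0)
  [9] (7, 2, 4, 1)
  [10] (10, 0, 4, 0)
  [11] (8, 4, 1, 4)
  [12] (7, 2, 4, 1)

Linkage partition of the 12 weights (5 classes, p=19):

[[1, 3], [2, 6], [4, 5, 9, 12], [7, 11], [8, 10]]


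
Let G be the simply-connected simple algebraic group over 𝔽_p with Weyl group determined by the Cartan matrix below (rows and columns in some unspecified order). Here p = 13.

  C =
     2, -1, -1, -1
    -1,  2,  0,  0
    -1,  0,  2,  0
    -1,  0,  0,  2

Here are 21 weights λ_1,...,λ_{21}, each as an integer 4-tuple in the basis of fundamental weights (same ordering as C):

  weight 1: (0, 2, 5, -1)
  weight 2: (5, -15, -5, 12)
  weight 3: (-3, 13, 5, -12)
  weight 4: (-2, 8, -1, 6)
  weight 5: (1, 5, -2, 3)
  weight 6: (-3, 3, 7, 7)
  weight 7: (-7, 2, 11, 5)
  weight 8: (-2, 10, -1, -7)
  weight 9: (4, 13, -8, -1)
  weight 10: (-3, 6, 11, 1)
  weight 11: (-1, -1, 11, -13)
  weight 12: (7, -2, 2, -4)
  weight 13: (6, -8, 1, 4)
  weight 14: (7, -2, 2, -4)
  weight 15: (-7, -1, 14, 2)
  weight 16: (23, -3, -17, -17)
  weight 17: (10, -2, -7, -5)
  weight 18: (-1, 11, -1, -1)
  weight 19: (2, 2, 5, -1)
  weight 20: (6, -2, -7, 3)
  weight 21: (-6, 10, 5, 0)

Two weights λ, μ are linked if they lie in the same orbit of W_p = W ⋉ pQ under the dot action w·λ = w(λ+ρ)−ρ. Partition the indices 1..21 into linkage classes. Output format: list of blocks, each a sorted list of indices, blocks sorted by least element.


Root system D_4: the 4×4 matrix C matches after relabeling.

W_13-reps of the 21 weights in Ā_13 (same 4-coord order as C):

  λ_1+ρ ↦ (1, 3, 6, 0)
  λ_2+ρ ↦ (1, 0, 6, 1)
  λ_3+ρ ↦ (1, 0, 6, 1)
  λ_4+ρ ↦ (1, 6, 1, 4)
  λ_5+ρ ↦ (1, 6, 1, 4)
  λ_6+ρ ↦ (2, 1, 3, 3)
  λ_7+ρ ↦ (1, 3, 6, 0)
  λ_8+ρ ↦ (1, 3, 6, 0)
  λ_9+ρ ↦ (1, 6, 1, 4)
  λ_10+ρ ↦ (0, 1, 6, 4)
  λ_11+ρ ↦ (0, 12, 0, 0)
  λ_12+ρ ↦ (2, 1, 3, 3)
  λ_13+ρ ↦ (1, 6, 1, 4)
  λ_14+ρ ↦ (2, 1, 3, 3)
  λ_15+ρ ↦ (1, 3, 6, 0)
  λ_16+ρ ↦ (2, 1, 3, 3)
  λ_17+ρ ↦ (0, 1, 6, 4)
  λ_18+ρ ↦ (0, 12, 0, 0)
  λ_19+ρ ↦ (1, 3, 6, 0)
  λ_20+ρ ↦ (0, 1, 6, 4)
  λ_21+ρ ↦ (1, 6, 1, 4)

These 21 weights hit 6 W_13-dot-orbits; sizes (5, 2, 5, 4, 3, 2):

[[1, 7, 8, 15, 19], [2, 3], [4, 5, 9, 13, 21], [6, 12, 14, 16], [10, 17, 20], [11, 18]]


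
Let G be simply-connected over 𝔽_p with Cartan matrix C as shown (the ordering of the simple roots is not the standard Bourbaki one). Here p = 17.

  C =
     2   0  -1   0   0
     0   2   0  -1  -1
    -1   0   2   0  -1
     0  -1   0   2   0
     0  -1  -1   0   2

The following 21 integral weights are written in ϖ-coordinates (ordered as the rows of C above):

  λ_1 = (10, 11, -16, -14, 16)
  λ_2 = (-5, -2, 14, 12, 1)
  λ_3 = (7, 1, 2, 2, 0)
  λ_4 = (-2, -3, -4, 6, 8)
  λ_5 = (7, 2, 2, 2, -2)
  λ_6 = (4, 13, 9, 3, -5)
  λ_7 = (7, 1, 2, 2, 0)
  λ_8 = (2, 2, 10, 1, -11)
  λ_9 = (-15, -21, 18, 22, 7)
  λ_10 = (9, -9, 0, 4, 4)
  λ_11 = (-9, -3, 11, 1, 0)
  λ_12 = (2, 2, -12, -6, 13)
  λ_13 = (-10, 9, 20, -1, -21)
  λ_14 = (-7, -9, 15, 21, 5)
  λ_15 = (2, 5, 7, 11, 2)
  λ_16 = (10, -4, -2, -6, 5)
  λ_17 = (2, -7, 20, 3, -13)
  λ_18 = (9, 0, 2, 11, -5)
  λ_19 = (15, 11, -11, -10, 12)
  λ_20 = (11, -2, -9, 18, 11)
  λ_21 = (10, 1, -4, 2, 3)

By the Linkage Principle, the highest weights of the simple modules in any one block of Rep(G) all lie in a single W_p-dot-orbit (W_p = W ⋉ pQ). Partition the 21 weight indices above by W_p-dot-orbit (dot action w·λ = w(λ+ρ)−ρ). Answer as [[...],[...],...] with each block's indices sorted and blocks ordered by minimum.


Dynkin diagram of C (from the 8 off-diagonal −1 entries): A_5.

Each λ_j+ρ reduced to Ā_17; 5-tuples below use C's row order:

  λ_1+ρ ↦ (8, 1, 3, 0, 1)
  λ_2+ρ ↦ (8, 1, 3, 0, 1)
  λ_3+ρ ↦ (8, 2, 3, 3, 1)
  λ_4+ρ ↦ (3, 2, 1, 5, 3)
  λ_5+ρ ↦ (8, 2, 2, 3, 1)
  λ_6+ρ ↦ (3, 2, 1, 5, 3)
  λ_7+ρ ↦ (8, 2, 3, 3, 1)
  λ_8+ρ ↦ (3, 2, 1, 5, 3)
  λ_9+ρ ↦ (3, 2, 1, 5, 3)
  λ_10+ρ ↦ (8, 2, 2, 3, 1)
  λ_11+ρ ↦ (8, 1, 3, 0, 1)
  λ_12+ρ ↦ (8, 2, 3, 3, 1)
  λ_13+ρ ↦ (3, 0, 5, 6, 2)
  λ_14+ρ ↦ (8, 2, 2, 3, 1)
  λ_15+ρ ↦ (8, 2, 3, 3, 1)
  λ_16+ρ ↦ (8, 2, 2, 3, 1)
  λ_17+ρ ↦ (3, 2, 1, 5, 3)
  λ_18+ρ ↦ (4, 3, 1, 4, 0)
  λ_19+ρ ↦ (8, 2, 2, 3, 1)
  λ_20+ρ ↦ (8, 1, 3, 0, 1)
  λ_21+ρ ↦ (8, 2, 3, 3, 1)

Grouping the 21 weights by Ā_17-representative: 6 linkage classes.

[[1, 2, 11, 20], [3, 7, 12, 15, 21], [4, 6, 8, 9, 17], [5, 10, 14, 16, 19], [13], [18]]


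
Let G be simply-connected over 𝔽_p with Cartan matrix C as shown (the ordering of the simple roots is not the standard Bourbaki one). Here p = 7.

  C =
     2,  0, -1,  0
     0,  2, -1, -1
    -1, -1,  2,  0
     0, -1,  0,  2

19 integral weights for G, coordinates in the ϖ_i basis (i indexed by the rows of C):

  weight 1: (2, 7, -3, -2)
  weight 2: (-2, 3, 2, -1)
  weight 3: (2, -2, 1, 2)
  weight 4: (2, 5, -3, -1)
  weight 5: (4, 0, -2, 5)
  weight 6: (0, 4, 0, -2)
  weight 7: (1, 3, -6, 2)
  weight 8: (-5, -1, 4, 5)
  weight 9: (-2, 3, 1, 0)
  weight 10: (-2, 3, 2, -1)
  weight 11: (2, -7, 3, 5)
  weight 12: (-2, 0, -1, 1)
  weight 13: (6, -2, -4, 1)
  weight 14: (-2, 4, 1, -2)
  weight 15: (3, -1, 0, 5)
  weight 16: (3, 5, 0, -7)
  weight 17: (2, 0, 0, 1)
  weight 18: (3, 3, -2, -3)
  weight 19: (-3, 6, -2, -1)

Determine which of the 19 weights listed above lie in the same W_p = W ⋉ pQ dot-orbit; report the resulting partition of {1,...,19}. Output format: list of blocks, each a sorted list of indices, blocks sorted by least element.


A_4 Cartan matrix, 4 simple roots permuted; ρ=(1,1,1,1).

Folding the 19 weights λ_j+ρ into Ā_7 (reps in the given 4-coord order):

    [1] (1, 4, 1, 1)
    [2] (1, 4, 2, 0)
    [3] (3, 1, 1, 2)
    [4] (1, 4, 2, 0)
    [5] (0, 0, 1, 2)
    [6] (1, 4, 1, 1)
    [7] (3, 1, 1, 2)
    [8] (0, 0, 1, 2)
    [9] (1, 4, 1, 1)
    [10] (1, 4, 2, 0)
    [11] (1, 4, 2, 0)
    [12] (0, 0, 1, 2)
    [13] (3, 1, 1, 2)
    [14] (1, 4, 1, 1)
    [15] (0, 0, 1, 2)
    [16] (0, 0, 1, 2)
    [17] (3, 1, 1, 2)
    [18] (3, 1, 1, 2)
    [19] (1, 4, 2, 0)

Grouping the 19 weights by Ā_7-representative: 4 linkage classes.

[[1, 6, 9, 14], [2, 4, 10, 11, 19], [3, 7, 13, 17, 18], [5, 8, 12, 15, 16]]


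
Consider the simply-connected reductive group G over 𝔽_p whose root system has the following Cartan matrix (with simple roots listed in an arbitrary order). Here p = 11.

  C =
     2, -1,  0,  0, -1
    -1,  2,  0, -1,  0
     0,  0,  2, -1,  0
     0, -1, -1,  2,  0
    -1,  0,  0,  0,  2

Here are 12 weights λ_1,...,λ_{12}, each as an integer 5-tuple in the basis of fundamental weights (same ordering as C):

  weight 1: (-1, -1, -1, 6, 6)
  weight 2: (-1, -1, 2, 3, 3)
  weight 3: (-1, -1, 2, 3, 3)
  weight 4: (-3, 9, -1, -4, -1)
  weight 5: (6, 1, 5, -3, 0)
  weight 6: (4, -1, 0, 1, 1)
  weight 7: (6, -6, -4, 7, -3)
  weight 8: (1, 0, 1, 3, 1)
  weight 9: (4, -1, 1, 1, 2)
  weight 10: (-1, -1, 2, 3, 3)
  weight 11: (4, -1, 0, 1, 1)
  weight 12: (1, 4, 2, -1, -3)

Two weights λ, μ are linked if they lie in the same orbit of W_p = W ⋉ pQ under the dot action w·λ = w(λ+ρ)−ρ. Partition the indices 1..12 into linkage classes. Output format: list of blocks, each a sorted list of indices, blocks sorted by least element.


Dynkin diagram of C (from the 8 off-diagonal −1 entries): A_5.

Ā_11 reps of the 12 weights (A_5, coords as presented):

  λ_1+ρ ↦ (0, 0, 3, 4, 4)
  λ_2+ρ ↦ (0, 0, 3, 4, 4)
  λ_3+ρ ↦ (0, 0, 3, 4, 4)
  λ_4+ρ ↦ (0, 5, 3, 0, 2)
  λ_5+ρ ↦ (5, 0, 1, 2, 2)
  λ_6+ρ ↦ (5, 0, 1, 2, 2)
  λ_7+ρ ↦ (0, 5, 3, 0, 2)
  λ_8+ρ ↦ (2, 1, 2, 4, 2)
  λ_9+ρ ↦ (5, 0, 1, 2, 2)
  λ_10+ρ ↦ (0, 0, 3, 4, 4)
  λ_11+ρ ↦ (5, 0, 1, 2, 2)
  λ_12+ρ ↦ (0, 5, 3, 0, 2)

Grouping the 12 weights by Ā_11-representative: 4 linkage classes.

[[1, 2, 3, 10], [4, 7, 12], [5, 6, 9, 11], [8]]


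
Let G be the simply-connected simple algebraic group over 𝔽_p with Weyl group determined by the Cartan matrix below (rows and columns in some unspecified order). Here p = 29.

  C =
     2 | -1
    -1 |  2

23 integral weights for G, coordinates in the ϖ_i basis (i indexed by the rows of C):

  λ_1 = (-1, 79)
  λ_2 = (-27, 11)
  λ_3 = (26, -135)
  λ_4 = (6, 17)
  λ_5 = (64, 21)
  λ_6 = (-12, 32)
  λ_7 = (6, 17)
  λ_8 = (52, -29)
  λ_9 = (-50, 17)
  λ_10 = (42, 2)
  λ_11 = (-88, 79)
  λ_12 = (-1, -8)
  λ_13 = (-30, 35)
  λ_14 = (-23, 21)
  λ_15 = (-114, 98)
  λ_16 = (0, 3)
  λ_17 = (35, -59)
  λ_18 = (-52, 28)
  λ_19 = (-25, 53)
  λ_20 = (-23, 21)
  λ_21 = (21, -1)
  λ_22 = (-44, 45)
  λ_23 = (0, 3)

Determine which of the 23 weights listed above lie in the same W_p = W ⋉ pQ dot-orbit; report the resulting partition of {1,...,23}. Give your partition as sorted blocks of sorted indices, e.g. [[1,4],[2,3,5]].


Type A_2, rank 2, |W|=6; reorder rows/cols to standard.

Folding the 23 weights λ_j+ρ into Ā_29 (reps in the given 2-coord order):

  [1] (7, 0);  [2] (12, 14);  [3] (2, 9);  [4] (7, 18);  [5] (22, 0);  [6] (7, 18);  [7] (7, 18);  [8] (1, 4);  [9] (2, 9);  [10] (12, 14);  [11] (7, 0);  [12] (7, 0);  [13] (22, 0);  [14] (22, 0);  [15] (12, 14);  [16] (1, 4);  [17] (7, 0);  [18] (7, 0);  [19] (1, 4);  [20] (22, 0);  [21] (22, 0);  [22] (12, 14);  [23] (1, 4)

6 distinct reps among the 23 weights ⇒ 6 W_29-linkage classes:

[[1, 11, 12, 17, 18], [2, 10, 15, 22], [3, 9], [4, 6, 7], [5, 13, 14, 20, 21], [8, 16, 19, 23]]


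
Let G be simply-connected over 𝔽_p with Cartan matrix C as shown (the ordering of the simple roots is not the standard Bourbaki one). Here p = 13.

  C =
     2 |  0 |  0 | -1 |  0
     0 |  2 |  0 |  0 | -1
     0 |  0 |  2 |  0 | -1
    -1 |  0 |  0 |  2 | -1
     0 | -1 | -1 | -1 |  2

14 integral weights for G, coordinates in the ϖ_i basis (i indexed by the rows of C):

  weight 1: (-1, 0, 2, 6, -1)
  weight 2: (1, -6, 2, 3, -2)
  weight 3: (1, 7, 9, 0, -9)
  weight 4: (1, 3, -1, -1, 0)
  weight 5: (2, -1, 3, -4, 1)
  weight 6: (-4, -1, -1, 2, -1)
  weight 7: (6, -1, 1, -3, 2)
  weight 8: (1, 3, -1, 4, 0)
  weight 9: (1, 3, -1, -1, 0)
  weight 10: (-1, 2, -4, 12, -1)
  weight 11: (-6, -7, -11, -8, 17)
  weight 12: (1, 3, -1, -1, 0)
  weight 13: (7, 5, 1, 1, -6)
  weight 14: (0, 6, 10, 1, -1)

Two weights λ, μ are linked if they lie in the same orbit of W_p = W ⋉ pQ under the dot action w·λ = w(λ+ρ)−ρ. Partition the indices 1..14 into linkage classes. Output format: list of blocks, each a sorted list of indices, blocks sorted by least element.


Dynkin diagram of C (from the 8 off-diagonal −1 entries): D_5.

Folding the 14 weights λ_j+ρ into Ā_13 (reps in the given 5-coord order):

    [1] (0, 1, 3, 2, 0)
    [2] (0, 1, 3, 2, 0)
    [3] (5, 0, 2, 2, 1)
    [4] (2, 4, 0, 0, 1)
    [5] (0, 1, 3, 2, 0)
    [6] (3, 0, 0, 0, 0)
    [7] (5, 0, 2, 2, 1)
    [8] (2, 4, 0, 0, 1)
    [9] (2, 4, 0, 0, 1)
    [10] (3, 0, 0, 0, 0)
    [11] (2, 4, 0, 0, 1)
    [12] (2, 4, 0, 0, 1)
    [13] (5, 0, 2, 2, 1)
    [14] (0, 1, 3, 2, 0)

4 distinct reps among the 14 weights ⇒ 4 W_13-linkage classes:

[[1, 2, 5, 14], [3, 7, 13], [4, 8, 9, 11, 12], [6, 10]]


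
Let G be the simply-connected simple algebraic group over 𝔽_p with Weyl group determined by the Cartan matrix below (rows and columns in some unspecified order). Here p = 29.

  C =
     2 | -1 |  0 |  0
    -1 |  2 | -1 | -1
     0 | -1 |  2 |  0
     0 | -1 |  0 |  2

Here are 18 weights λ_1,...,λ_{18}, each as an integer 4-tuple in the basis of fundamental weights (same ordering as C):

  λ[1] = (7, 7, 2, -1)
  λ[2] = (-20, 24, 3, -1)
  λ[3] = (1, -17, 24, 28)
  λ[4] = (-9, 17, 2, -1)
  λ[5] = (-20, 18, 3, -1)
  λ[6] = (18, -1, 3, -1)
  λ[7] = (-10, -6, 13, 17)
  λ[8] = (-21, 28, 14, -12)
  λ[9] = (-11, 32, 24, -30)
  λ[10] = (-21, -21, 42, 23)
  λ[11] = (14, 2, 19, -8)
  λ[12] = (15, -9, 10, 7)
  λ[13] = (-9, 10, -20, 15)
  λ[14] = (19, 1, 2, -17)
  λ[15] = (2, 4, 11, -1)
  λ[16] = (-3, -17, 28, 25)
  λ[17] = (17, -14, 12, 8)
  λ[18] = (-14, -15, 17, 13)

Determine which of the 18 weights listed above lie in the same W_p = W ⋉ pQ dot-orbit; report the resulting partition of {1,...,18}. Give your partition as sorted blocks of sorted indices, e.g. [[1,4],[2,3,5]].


C ↔ D_4 under row/col permutation; |W(D_4)| = 192.

λ_j+ρ reflected into Ā_29 (⟨·,θ^∨⟩≤29); 4-tuples as given:

  [1] (8, 8, 3, 0)
  [2] (19, 0, 4, 0)
  [3] (5, 9, 0, 4)
  [4] (8, 8, 3, 0)
  [5] (19, 0, 4, 0)
  [6] (19, 0, 4, 0)
  [7] (5, 9, 0, 4)
  [8] (5, 9, 0, 4)
  [9] (19, 0, 4, 0)
  [10] (6, 3, 11, 2)
  [11] (6, 3, 11, 2)
  [12] (8, 8, 3, 0)
  [13] (8, 8, 3, 0)
  [14] (6, 3, 11, 2)
  [15] (3, 5, 12, 0)
  [16] (8, 8, 3, 0)
  [17] (5, 9, 0, 4)
  [18] (5, 9, 0, 4)

Linkage partition of the 18 weights (5 classes, p=29):

[[1, 4, 12, 13, 16], [2, 5, 6, 9], [3, 7, 8, 17, 18], [10, 11, 14], [15]]


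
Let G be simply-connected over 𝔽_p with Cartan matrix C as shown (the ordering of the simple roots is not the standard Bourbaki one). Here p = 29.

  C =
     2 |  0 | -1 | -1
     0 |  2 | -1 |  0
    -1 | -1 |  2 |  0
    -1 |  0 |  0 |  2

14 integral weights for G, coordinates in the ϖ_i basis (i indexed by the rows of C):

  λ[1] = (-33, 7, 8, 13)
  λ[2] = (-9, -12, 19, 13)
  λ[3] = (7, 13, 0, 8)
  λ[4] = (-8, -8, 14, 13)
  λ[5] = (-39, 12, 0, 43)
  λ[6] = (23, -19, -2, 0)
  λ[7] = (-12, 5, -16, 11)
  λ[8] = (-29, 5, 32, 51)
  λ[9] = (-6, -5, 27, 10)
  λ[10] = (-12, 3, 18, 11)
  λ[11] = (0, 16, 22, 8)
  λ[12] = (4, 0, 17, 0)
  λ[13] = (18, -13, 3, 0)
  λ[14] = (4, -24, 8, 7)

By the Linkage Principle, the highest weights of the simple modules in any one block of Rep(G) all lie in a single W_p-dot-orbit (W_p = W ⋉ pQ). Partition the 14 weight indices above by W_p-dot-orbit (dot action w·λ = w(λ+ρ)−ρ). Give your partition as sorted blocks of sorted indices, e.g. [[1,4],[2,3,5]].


C ↔ A_4 under row/col permutation; |W(A_4)| = 120.

λ_j+ρ reflected into Ā_29 (⟨·,θ^∨⟩≤29); 4-tuples as given:

  λ_1+ρ ↦ (8, 11, 1, 6);  λ_2+ρ ↦ (8, 11, 1, 6);  λ_3+ρ ↦ (8, 11, 1, 6);  λ_4+ρ ↦ (7, 7, 1, 7);  λ_5+ρ ↦ (8, 9, 5, 1);  λ_6+ρ ↦ (5, 1, 18, 1);  λ_7+ρ ↦ (8, 11, 1, 6);  λ_8+ρ ↦ (5, 1, 18, 1);  λ_9+ρ ↦ (5, 1, 18, 1);  λ_10+ρ ↦ (11, 4, 8, 1);  λ_11+ρ ↦ (11, 4, 8, 1);  λ_12+ρ ↦ (5, 1, 18, 1);  λ_13+ρ ↦ (11, 4, 8, 1);  λ_14+ρ ↦ (8, 9, 5, 1)

Grouping the 14 weights by Ā_29-representative: 5 linkage classes.

[[1, 2, 3, 7], [4], [5, 14], [6, 8, 9, 12], [10, 11, 13]]


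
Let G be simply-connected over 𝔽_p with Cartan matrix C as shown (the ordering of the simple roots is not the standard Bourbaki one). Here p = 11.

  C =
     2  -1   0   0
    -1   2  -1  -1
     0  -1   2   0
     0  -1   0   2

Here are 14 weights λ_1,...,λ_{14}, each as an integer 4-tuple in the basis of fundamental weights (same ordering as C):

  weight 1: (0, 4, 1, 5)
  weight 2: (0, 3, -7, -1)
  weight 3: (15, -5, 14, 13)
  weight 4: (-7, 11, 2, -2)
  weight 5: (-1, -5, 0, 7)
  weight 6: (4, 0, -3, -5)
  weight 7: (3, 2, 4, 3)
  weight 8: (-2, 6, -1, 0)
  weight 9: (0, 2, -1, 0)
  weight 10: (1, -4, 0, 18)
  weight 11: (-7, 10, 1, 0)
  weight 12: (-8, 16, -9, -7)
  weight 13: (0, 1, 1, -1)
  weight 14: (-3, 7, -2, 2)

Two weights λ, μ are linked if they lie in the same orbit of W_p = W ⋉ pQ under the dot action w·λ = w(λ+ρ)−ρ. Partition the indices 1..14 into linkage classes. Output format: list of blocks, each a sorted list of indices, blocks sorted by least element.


Cartan matrix: type D_4 (|W|=192); un-permuting the 4 rows.

Ā_11 reps of the 14 weights (D_4, coords as presented):

  [1] (2, 0, 1, 3);  [2] (0, 1, 3, 1);  [3] (1, 3, 0, 1);  [4] (2, 0, 1, 3);  [5] (1, 3, 0, 1);  [6] (0, 1, 3, 1);  [7] (1, 3, 0, 1);  [8] (1, 3, 0, 1);  [9] (1, 3, 0, 1);  [10] (2, 0, 1, 3);  [11] (3, 0, 1, 2);  [12] (1, 2, 2, 0);  [13] (1, 2, 2, 0);  [14] (2, 0, 1, 3)

5 distinct reps among the 14 weights ⇒ 5 W_11-linkage classes:

[[1, 4, 10, 14], [2, 6], [3, 5, 7, 8, 9], [11], [12, 13]]


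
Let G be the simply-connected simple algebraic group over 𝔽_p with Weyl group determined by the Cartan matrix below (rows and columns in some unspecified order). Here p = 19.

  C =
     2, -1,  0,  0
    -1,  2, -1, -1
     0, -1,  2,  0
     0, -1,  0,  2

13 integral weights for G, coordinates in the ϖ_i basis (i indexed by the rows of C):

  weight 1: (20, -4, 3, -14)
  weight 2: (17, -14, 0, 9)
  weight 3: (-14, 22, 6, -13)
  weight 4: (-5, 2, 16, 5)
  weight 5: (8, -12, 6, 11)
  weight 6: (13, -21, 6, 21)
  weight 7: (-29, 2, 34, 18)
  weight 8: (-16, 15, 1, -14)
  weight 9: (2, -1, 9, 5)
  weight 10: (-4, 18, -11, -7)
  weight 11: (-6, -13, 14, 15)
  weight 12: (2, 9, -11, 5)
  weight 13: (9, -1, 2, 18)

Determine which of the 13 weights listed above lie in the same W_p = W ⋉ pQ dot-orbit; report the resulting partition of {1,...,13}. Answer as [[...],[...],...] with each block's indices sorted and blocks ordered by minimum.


C ↔ D_4 under row/col permutation; |W(D_4)| = 192.

Each λ_j+ρ reduced to Ā_19; 4-tuples below use C's row order:

  [1] (3, 2, 10, 1) · [2] (3, 2, 10, 1) · [3] (2, 5, 4, 1) · [4] (3, 2, 10, 1) · [5] (2, 5, 4, 1) · [6] (3, 2, 10, 1) · [7] (3, 0, 10, 6) · [8] (3, 2, 10, 1) · [9] (3, 0, 10, 6) · [10] (3, 0, 10, 6) · [11] (12, 2, 2, 1) · [12] (3, 0, 10, 6) · [13] (3, 0, 10, 6)

Grouping the 13 weights by Ā_19-representative: 4 linkage classes.

[[1, 2, 4, 6, 8], [3, 5], [7, 9, 10, 12, 13], [11]]


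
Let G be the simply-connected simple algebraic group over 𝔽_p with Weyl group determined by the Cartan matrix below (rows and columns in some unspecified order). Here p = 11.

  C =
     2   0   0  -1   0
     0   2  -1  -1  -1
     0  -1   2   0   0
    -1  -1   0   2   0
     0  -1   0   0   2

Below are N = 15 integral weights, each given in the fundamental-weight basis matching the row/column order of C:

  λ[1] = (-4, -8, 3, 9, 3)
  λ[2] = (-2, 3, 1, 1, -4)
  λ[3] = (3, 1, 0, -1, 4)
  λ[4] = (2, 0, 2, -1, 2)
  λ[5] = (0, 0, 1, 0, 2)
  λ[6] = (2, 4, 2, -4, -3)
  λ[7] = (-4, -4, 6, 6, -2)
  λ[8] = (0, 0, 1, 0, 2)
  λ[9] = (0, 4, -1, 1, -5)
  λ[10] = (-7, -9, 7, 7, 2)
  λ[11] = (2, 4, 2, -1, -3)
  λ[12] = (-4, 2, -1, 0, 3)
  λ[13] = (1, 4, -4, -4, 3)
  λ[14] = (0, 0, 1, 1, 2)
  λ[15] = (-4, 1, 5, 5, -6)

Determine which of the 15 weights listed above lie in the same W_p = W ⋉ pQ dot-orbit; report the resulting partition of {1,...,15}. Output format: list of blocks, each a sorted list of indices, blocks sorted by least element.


C ↔ D_5 under row/col permutation; |W(D_5)| = 1920.

Folding the 15 weights λ_j+ρ into Ā_11 (reps in the given 5-coord order):

  λ_1 → (3, 1, 3, 0, 3) · λ_2 → (1, 1, 2, 1, 3) · λ_3 → (1, 1, 0, 2, 4) · λ_4 → (3, 1, 3, 0, 3) · λ_5 → (1, 1, 2, 1, 3) · λ_6 → (0, 0, 3, 3, 2) · λ_7 → (3, 1, 3, 0, 3) · λ_8 → (1, 1, 2, 1, 3) · λ_9 → (1, 1, 0, 2, 4) · λ_10 → (0, 0, 3, 3, 2) · λ_11 → (0, 0, 3, 3, 2) · λ_12 → (1, 1, 0, 2, 4) · λ_13 → (1, 1, 2, 1, 3) · λ_14 → (1, 1, 2, 1, 3) · λ_15 → (0, 0, 3, 3, 2)

Linkage partition of the 15 weights (4 classes, p=11):

[[1, 4, 7], [2, 5, 8, 13, 14], [3, 9, 12], [6, 10, 11, 15]]


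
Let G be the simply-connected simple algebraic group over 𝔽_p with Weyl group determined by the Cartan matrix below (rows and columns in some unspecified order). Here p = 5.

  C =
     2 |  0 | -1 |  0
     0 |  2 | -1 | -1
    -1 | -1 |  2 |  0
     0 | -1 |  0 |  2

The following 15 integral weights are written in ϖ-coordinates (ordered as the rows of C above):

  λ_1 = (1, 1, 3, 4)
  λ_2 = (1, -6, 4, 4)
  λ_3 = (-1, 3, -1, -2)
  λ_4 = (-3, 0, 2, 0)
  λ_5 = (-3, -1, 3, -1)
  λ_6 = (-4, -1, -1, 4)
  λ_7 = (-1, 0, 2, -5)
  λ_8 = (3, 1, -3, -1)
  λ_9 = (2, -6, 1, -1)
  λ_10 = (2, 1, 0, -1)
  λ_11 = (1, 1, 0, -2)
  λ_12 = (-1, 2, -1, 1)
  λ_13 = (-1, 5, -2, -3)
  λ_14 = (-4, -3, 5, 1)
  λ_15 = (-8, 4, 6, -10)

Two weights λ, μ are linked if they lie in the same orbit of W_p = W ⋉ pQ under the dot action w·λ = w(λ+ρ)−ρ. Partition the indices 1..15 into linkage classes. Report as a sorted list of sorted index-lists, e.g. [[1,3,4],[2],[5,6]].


A_4 Cartan matrix, 4 simple roots permuted; ρ=(1,1,1,1).

Ā_5 reps of the 15 weights (A_4, coords as presented):

  λ_1+ρ ↦ (2, 1, 1, 1)
  λ_2+ρ ↦ (0, 3, 0, 2)
  λ_3+ρ ↦ (0, 3, 0, 1)
  λ_4+ρ ↦ (2, 1, 1, 1)
  λ_5+ρ ↦ (2, 0, 2, 0)
  λ_6+ρ ↦ (0, 3, 0, 2)
  λ_7+ρ ↦ (0, 3, 0, 1)
  λ_8+ρ ↦ (2, 0, 2, 0)
  λ_9+ρ ↦ (0, 3, 0, 2)
  λ_10+ρ ↦ (2, 1, 1, 1)
  λ_11+ρ ↦ (2, 1, 1, 1)
  λ_12+ρ ↦ (0, 3, 0, 2)
  λ_13+ρ ↦ (0, 3, 0, 1)
  λ_14+ρ ↦ (2, 1, 1, 1)
  λ_15+ρ ↦ (2, 0, 2, 0)

These 15 weights hit 4 W_5-dot-orbits; sizes (5, 4, 3, 3):

[[1, 4, 10, 11, 14], [2, 6, 9, 12], [3, 7, 13], [5, 8, 15]]


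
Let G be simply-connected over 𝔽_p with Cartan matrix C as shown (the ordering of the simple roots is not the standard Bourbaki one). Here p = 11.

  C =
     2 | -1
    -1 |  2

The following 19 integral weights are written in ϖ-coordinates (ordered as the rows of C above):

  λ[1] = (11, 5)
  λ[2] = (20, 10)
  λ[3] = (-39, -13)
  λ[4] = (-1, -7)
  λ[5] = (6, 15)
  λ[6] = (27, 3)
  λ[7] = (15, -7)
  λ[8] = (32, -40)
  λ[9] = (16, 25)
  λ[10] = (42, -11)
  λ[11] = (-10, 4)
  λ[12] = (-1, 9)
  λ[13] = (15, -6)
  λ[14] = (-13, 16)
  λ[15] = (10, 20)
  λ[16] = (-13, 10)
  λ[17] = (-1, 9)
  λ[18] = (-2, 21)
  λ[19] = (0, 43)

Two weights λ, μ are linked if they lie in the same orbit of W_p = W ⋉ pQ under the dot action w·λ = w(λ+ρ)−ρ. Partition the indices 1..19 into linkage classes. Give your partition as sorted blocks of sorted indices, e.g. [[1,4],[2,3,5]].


Root system A_2: the 2×2 matrix C matches after relabeling.

W_11-reps of the 19 weights in Ā_11 (same 2-coord order as C):

  [1] (4, 1) · [2] (10, 0) · [3] (5, 1) · [4] (6, 0) · [5] (4, 1) · [6] (4, 1) · [7] (5, 1) · [8] (6, 0) · [9] (4, 1) · [10] (0, 10) · [11] (5, 4) · [12] (0, 10) · [13] (6, 0) · [14] (5, 1) · [15] (0, 10) · [16] (10, 0) · [17] (0, 10) · [18] (10, 0) · [19] (0, 10)

The 19 indices split into 6 linkage classes (same alcove rep ⇔ same W_11-dot-orbit):

[[1, 5, 6, 9], [2, 16, 18], [3, 7, 14], [4, 8, 13], [10, 12, 15, 17, 19], [11]]


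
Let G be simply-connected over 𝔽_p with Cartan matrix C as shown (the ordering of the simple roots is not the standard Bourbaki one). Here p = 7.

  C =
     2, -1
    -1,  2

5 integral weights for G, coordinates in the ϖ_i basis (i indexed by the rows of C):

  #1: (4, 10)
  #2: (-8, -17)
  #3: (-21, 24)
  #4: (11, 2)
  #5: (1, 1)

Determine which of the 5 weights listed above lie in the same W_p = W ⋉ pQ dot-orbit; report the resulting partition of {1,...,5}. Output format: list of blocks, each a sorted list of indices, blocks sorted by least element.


Type A_2, rank 2, |W|=6; reorder rows/cols to standard.

Folding the 5 weights λ_j+ρ into Ā_7 (reps in the given 2-coord order):

  λ_1+ρ ↦ (2, 2) · λ_2+ρ ↦ (5, 2) · λ_3+ρ ↦ (1, 4) · λ_4+ρ ↦ (1, 4) · λ_5+ρ ↦ (2, 2)

3 distinct reps among the 5 weights ⇒ 3 W_7-linkage classes:

[[1, 5], [2], [3, 4]]


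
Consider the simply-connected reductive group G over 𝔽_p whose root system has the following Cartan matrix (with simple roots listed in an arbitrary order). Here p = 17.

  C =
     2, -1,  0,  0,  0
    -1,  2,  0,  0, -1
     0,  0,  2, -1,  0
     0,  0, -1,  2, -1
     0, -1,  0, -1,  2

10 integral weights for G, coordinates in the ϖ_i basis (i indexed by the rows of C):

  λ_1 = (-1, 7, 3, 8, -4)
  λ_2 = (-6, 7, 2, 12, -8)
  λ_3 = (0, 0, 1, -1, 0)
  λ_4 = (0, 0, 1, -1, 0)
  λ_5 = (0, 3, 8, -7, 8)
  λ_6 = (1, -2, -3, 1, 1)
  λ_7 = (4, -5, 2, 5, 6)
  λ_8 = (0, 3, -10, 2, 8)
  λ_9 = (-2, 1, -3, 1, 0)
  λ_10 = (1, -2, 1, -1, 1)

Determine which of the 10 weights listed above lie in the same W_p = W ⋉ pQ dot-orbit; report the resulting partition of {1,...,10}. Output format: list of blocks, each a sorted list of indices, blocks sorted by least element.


C ↔ A_5 under row/col permutation; |W(A_5)| = 720.

Alcove-folded reps (p=17, 10 weights, presented ϖ-order):

  1: (1, 4, 3, 6, 3);  2: (1, 4, 3, 6, 3);  3: (1, 1, 2, 0, 1);  4: (1, 1, 2, 0, 1);  5: (1, 4, 3, 6, 3);  6: (1, 1, 2, 0, 1);  7: (1, 4, 3, 6, 3);  8: (1, 4, 3, 6, 3);  9: (1, 1, 2, 0, 1);  10: (1, 1, 2, 0, 1)

These 10 weights hit 2 W_17-dot-orbits; sizes (5, 5):

[[1, 2, 5, 7, 8], [3, 4, 6, 9, 10]]


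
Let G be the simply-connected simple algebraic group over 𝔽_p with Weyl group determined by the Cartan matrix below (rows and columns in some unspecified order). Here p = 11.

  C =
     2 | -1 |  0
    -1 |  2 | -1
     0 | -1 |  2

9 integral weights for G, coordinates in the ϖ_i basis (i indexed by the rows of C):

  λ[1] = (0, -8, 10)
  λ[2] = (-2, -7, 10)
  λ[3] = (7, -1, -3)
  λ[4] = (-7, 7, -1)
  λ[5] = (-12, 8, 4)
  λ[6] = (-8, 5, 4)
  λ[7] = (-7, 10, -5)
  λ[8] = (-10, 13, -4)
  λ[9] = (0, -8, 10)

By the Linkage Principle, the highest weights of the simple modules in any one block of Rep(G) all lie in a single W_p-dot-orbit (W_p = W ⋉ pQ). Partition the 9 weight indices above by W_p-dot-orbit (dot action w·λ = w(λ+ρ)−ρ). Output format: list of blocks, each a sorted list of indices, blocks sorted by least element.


Root system A_3: the 3×3 matrix C matches after relabeling.

Ā_11 reps of the 9 weights (A_3, coords as presented):

  λ_1+ρ ↦ (6, 1, 4) · λ_2+ρ ↦ (6, 1, 4) · λ_3+ρ ↦ (6, 2, 0) · λ_4+ρ ↦ (6, 2, 0) · λ_5+ρ ↦ (6, 2, 0) · λ_6+ρ ↦ (6, 1, 4) · λ_7+ρ ↦ (6, 1, 4) · λ_8+ρ ↦ (6, 2, 0) · λ_9+ρ ↦ (6, 1, 4)

Linkage partition of the 9 weights (2 classes, p=11):

[[1, 2, 6, 7, 9], [3, 4, 5, 8]]


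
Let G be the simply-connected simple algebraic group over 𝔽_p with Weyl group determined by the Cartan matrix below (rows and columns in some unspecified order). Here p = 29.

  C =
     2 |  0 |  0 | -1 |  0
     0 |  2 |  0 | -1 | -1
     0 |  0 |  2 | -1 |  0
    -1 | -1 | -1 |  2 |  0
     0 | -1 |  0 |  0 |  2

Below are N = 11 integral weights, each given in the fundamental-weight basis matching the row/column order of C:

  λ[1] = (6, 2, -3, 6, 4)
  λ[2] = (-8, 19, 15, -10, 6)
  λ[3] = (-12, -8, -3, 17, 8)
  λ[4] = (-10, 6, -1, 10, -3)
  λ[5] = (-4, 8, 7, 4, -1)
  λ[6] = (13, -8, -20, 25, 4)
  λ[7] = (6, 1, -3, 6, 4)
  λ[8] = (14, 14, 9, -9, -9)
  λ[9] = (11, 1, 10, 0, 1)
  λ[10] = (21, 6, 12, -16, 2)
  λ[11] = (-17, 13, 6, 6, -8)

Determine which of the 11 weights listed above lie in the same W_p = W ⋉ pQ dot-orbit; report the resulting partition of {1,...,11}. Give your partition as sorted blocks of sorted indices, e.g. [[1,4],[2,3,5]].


Root system D_5: the 5×5 matrix C matches after relabeling.

λ_j+ρ reflected into Ā_29 (⟨·,θ^∨⟩≤29); 5-tuples as given:

  [1] (7, 2, 2, 5, 5) · [2] (9, 5, 0, 2, 2) · [3] (9, 5, 0, 2, 2) · [4] (9, 5, 0, 2, 2) · [5] (3, 5, 8, 2, 0) · [6] (3, 5, 8, 2, 0) · [7] (7, 2, 2, 5, 5) · [8] (7, 2, 2, 5, 5) · [9] (12, 0, 11, 1, 2) · [10] (7, 2, 2, 5, 5) · [11] (7, 2, 2, 5, 5)

Grouping the 11 weights by Ā_29-representative: 4 linkage classes.

[[1, 7, 8, 10, 11], [2, 3, 4], [5, 6], [9]]


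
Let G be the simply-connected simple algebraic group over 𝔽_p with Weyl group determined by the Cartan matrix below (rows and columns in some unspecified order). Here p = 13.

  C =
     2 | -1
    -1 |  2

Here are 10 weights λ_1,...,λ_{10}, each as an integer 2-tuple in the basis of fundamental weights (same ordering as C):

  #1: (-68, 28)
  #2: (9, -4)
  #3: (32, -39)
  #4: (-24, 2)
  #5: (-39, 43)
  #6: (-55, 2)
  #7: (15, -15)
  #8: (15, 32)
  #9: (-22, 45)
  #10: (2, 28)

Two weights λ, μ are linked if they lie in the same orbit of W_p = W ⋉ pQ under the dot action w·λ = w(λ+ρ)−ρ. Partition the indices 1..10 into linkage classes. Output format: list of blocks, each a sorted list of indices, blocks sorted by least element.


Dynkin diagram of C (from the 2 off-diagonal −1 entries): A_2.

Alcove-folded reps (p=13, 10 weights, presented ϖ-order):

  1: (1, 10) · 2: (7, 3) · 3: (1, 5) · 4: (7, 3) · 5: (1, 5) · 6: (1, 10) · 7: (1, 10) · 8: (7, 3) · 9: (1, 5) · 10: (7, 3)

Linkage partition of the 10 weights (3 classes, p=13):

[[1, 6, 7], [2, 4, 8, 10], [3, 5, 9]]


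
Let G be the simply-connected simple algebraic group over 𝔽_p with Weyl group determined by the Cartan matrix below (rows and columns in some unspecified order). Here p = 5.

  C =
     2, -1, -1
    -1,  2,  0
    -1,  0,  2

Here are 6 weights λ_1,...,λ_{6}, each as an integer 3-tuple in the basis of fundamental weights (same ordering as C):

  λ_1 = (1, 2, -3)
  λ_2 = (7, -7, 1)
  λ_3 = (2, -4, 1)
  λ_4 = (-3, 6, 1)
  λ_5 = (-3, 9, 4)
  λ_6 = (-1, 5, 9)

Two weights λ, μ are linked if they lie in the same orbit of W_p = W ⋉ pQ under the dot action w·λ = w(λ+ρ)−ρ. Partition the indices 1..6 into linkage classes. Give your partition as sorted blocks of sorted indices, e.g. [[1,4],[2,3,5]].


Dynkin diagram of C (from the 4 off-diagonal −1 entries): A_3.

W_5-reps of the 6 weights in Ā_5 (same 3-coord order as C):

    λ_1 → (0, 3, 2)
    λ_2 → (1, 0, 2)
    λ_3 → (0, 3, 2)
    λ_4 → (0, 3, 2)
    λ_5 → (0, 3, 2)
    λ_6 → (0, 0, 4)

Linkage partition of the 6 weights (3 classes, p=5):

[[1, 3, 4, 5], [2], [6]]


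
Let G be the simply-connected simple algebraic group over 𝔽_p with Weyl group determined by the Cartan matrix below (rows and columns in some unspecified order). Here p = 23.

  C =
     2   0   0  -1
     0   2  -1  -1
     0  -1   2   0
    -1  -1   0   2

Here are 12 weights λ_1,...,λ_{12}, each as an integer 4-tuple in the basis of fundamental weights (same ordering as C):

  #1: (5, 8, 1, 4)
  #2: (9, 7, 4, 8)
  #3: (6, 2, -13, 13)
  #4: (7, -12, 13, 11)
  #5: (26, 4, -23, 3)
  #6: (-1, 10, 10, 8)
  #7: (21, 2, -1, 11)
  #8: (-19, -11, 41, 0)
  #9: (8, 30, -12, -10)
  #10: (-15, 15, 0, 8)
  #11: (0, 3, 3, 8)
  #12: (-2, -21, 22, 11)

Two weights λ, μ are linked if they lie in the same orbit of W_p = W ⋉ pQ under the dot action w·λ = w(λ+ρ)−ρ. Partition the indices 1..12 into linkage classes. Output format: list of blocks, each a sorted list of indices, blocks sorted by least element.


Dynkin diagram of C (from the 6 off-diagonal −1 entries): A_4.

Alcove-folded reps (p=23, 12 weights, presented ϖ-order):

    λ_1 → (6, 9, 2, 5)
    λ_2 → (1, 4, 4, 9)
    λ_3 → (6, 9, 2, 5)
    λ_4 → (8, 11, 3, 1)
    λ_5 → (1, 4, 4, 9)
    λ_6 → (8, 11, 3, 1)
    λ_7 → (8, 11, 3, 1)
    λ_8 → (1, 4, 4, 9)
    λ_9 → (8, 11, 3, 1)
    λ_10 → (6, 9, 2, 5)
    λ_11 → (1, 4, 4, 9)
    λ_12 → (8, 11, 3, 1)

These 12 weights hit 3 W_23-dot-orbits; sizes (3, 4, 5):

[[1, 3, 10], [2, 5, 8, 11], [4, 6, 7, 9, 12]]


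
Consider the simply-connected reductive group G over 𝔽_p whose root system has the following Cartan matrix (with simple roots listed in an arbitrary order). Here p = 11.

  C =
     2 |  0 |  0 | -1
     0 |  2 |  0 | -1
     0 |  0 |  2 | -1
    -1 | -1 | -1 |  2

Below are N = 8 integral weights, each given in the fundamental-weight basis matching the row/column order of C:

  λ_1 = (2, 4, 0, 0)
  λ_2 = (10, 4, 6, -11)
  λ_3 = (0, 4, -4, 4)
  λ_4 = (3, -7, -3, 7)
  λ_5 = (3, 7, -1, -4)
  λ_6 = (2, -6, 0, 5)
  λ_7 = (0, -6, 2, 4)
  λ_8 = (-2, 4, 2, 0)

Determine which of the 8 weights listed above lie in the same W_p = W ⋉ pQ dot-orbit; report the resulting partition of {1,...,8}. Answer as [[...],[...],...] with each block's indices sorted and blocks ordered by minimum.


C ↔ D_4 under row/col permutation; |W(D_4)| = 192.

Each λ_j+ρ reduced to Ā_11; 4-tuples below use C's row order:

  1: (3, 5, 1, 1) · 2: (1, 5, 3, 0) · 3: (1, 5, 3, 0) · 4: (3, 5, 1, 1) · 5: (1, 5, 3, 0) · 6: (3, 5, 1, 1) · 7: (1, 5, 3, 0) · 8: (1, 5, 3, 0)

The 8 indices split into 2 linkage classes (same alcove rep ⇔ same W_11-dot-orbit):

[[1, 4, 6], [2, 3, 5, 7, 8]]


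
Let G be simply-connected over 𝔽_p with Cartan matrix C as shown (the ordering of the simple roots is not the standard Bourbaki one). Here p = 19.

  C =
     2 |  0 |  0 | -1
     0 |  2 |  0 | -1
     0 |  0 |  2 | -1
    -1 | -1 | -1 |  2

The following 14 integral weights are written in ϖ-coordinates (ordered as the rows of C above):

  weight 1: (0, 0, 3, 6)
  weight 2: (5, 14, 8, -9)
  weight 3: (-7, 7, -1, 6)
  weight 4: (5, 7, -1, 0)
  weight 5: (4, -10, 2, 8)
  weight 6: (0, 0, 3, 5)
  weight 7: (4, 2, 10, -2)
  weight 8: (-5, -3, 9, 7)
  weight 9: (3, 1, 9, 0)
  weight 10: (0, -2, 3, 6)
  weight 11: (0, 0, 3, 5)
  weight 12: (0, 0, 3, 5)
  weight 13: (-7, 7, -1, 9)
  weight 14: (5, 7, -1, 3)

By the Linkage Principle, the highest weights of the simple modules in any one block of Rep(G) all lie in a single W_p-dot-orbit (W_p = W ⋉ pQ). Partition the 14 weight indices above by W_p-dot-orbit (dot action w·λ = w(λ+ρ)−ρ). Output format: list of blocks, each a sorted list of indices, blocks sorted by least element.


Type D_4, rank 4, |W|=192; reorder rows/cols to standard.

Each λ_j+ρ reduced to Ā_19; 4-tuples below use C's row order:

  1: (1, 1, 4, 6);  2: (2, 7, 1, 3);  3: (6, 8, 0, 1);  4: (6, 8, 0, 1);  5: (5, 9, 3, 0);  6: (1, 1, 4, 6);  7: (4, 2, 10, 1);  8: (4, 2, 10, 1);  9: (4, 2, 10, 1);  10: (1, 1, 4, 6);  11: (1, 1, 4, 6);  12: (1, 1, 4, 6);  13: (6, 8, 0, 1);  14: (6, 8, 0, 1)

The 14 indices split into 5 linkage classes (same alcove rep ⇔ same W_19-dot-orbit):

[[1, 6, 10, 11, 12], [2], [3, 4, 13, 14], [5], [7, 8, 9]]


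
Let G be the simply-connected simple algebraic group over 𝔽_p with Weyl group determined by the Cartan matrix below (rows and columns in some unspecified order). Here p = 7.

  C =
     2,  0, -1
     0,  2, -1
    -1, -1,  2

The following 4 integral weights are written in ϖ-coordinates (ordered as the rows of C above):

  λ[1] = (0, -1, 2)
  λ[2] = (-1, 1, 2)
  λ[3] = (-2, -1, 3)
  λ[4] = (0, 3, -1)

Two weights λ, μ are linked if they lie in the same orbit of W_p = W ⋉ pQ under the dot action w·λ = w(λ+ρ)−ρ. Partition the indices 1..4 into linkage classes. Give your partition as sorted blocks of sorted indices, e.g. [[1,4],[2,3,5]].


Root system A_3: the 3×3 matrix C matches after relabeling.

Each λ_j+ρ reduced to Ā_7; 3-tuples below use C's row order:

    [1] (1, 0, 3)
    [2] (0, 2, 3)
    [3] (1, 0, 3)
    [4] (1, 4, 0)

3 distinct reps among the 4 weights ⇒ 3 W_7-linkage classes:

[[1, 3], [2], [4]]
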